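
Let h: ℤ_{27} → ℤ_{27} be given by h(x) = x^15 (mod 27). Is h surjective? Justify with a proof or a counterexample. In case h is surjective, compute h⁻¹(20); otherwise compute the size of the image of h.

7

h(0) = 0^15 = 0.
h(3): Repeated squaring mod 27: 3^1 ≡ 3, 3^2 ≡ 3² = 9, 3^4 ≡ 9² = 81 ≡ 0, 3^8 ≡ 0² = 0. Since 15 = 8 + 4 + 2 + 1, 3^15 ≡ 0·0·9·3: 0·0 = 0, then 0·9 = 0, then 0·3 = 0. So 3^15 ≡ 0 (mod 27).
So h(0) = h(3) = 0 while 0 ≠ 3, hence h is not injective.
A non-injective map from the 27-element set ℤ_{27} to itself takes at most 26 distinct values, so it cannot be surjective. Therefore h is not surjective.
Since h is not surjective, we determine |image(h)|. Computing x^15 mod 27 for each x (by repeated squaring, reducing mod 27 at every step), the values h(0), h(1), …, h(26) are: 0, 1, 17, 0, 19, 8, 0, 10, 26, 0, 1, 17, 0, 19, 8, 0, 10, 26, 0, 1, 17, 0, 19, 8, 0, 10, 26.
The distinct values are {0, 1, 8, 10, 17, 19, 26}; there are 7 of them.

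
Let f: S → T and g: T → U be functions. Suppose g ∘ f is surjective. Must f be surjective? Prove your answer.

not surjective

No. Take S = {0, 1}, T = {0, 1, 2, 3}, U = {0}, f(a) = 0 for every a ∈ S, and g(b) = 0 for every b ∈ T.
Then g ∘ f is surjective onto {0}, but 3 ∈ T has no preimage under f, so f is not surjective.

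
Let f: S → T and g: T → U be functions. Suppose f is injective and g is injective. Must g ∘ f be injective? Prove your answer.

injective

Suppose (g ∘ f)(s) = (g ∘ f)(t), i.e. g(f(s)) = g(f(t)).
Since g is injective, f(s) = f(t). Since f is injective, s = t. Hence g ∘ f is injective.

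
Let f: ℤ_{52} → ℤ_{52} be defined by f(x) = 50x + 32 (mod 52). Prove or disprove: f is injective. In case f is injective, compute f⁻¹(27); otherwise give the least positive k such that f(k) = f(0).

26

Recall: f is injective when f(x_1) = f(x_2) forces x_1 = x_2.
We have gcd(50, 52) = 2 > 1. Taking x_1 = 0 and x_2 = 26: f(0) = 32 and f(26) = 50·26 + 32 = 1332 ≡ 32 (mod 52).
So f(0) = f(26) while 0 ≠ 26, so f is not injective.
Since f is not injective, we find the least positive k with f(k) = f(0): this means 50k ≡ 0 (mod 52), i.e. 52 ∣ 50k. Since gcd(50, 52) = 2, dividing through by 2 this holds exactly when 26 ∣ 25k, and as gcd(25, 26) = 1, exactly when 26 ∣ k.
The smallest positive such k is 26.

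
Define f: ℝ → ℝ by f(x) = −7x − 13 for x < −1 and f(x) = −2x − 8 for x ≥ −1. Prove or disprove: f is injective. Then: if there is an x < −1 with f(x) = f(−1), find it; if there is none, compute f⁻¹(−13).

Both pieces are strictly decreasing (slopes −7 and −2), so each is injective on its own interval.
The left piece maps (−∞, −1) onto (−6, ∞); the right piece maps [−1, ∞) onto (−∞, −6].
These images are disjoint, so no value is attained by both pieces. Thus f is injective.
Because the two images are disjoint, no x < −1 has f(x) = f(−1), so we compute f⁻¹(−13): −13 lies in (−∞, −6], so solve −2x − 8 = −13: x = (−13 + 8)/(−2) = 5/2.

5/2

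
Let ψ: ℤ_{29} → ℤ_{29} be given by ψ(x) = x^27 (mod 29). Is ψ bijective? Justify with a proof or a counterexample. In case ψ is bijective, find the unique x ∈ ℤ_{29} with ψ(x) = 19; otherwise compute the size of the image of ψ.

Since 29 is prime, the nonzero elements of ℤ_{29} form a cyclic group of order 28.
As gcd(27, 28) = 1, raising to the 27th power is a bijection on this group: if s^27 ≡ t^27 then (st^{−1})^27 = 1, and the only element of order dividing gcd(27, 28) = 1 is 1, so s = t.
With ψ(0) = 0 this makes ψ injective on all of ℤ_{29}, hence bijective (finite equal-size domain and codomain). In particular ψ is bijective.
Since ψ is bijective, we find the preimage of 19. The inverse of x ↦ x^27 on (ℤ_{29})^× is x ↦ x^27, because 27·27 = 729 = 26·28 + 1 ≡ 1 (mod 28) and x^{28} = 1 for x ≠ 0 (Fermat). So ψ⁻¹(19) = 19^27 mod 29.
Repeated squaring mod 29: 19^1 ≡ 19, 19^2 ≡ 19² = 361 ≡ 13, 19^4 ≡ 13² = 169 ≡ 24, 19^8 ≡ 24² = 576 ≡ 25, 19^16 ≡ 25² = 625 ≡ 16. Since 27 = 16 + 8 + 2 + 1, 19^27 ≡ 16·25·13·19: 16·25 = 400 ≡ 23, then 23·13 = 299 ≡ 9, then 9·19 = 171 ≡ 26. So 19^27 ≡ 26 (mod 29).
Hence ψ⁻¹(19) = 26.

26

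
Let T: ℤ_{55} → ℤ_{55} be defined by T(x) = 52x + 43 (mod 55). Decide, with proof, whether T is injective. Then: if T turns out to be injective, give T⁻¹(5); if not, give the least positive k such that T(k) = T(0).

If T(x_1) = T(x_2), then 52x_1 ≡ 52x_2 (mod 55). Because gcd(52, 55) = 1, we may cancel 52 to get x_1 ≡ x_2 (mod 55).
Thus T is injective.
We now compute 52⁻¹ mod 55 explicitly. Euclid's algorithm: 55 = 1·52 + 3, 52 = 17·3 + 1; back-substituting gives 1 = 18·52 − 17·55, so 52⁻¹ ≡ 18 (mod 55).
Since T is injective, we find T⁻¹(5): we need 52x ≡ 5 − 43 ≡ 17 (mod 55). Using 52⁻¹ = 18: x ≡ 18·17 = 306 = 5·55 + 31, so x = 31.
Check: T(31) = 52·31 + 43 = 1655 = 30·55 + 5 ≡ 5 (mod 55).

31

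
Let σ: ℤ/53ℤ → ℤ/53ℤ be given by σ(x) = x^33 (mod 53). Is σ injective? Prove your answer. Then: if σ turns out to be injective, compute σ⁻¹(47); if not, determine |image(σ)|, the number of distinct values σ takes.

36

Since 53 is prime, the nonzero elements of ℤ/53ℤ form a cyclic group of order 52.
As gcd(33, 52) = 1, raising to the 33rd power is a bijection on this group: if u^33 ≡ v^33 then (uv^{−1})^33 = 1, and the only element of order dividing gcd(33, 52) = 1 is 1, so u = v.
With σ(0) = 0 this makes σ injective on all of ℤ/53ℤ, hence bijective (finite equal-size domain and codomain). In particular σ is injective.
Since σ is injective, we find the preimage of 47. The inverse of x ↦ x^33 on (ℤ/53ℤ)^× is x ↦ x^41, because 33·41 = 1353 = 26·52 + 1 ≡ 1 (mod 52) and x^{52} = 1 for x ≠ 0 (Fermat). So σ⁻¹(47) = 47^41 mod 53.
Repeated squaring mod 53: 47^1 ≡ 47, 47^2 ≡ 47² = 2209 ≡ 36, 47^4 ≡ 36² = 1296 ≡ 24, 47^8 ≡ 24² = 576 ≡ 46, 47^16 ≡ 46² = 2116 ≡ 49, 47^32 ≡ 49² = 2401 ≡ 16. Since 41 = 32 + 8 + 1, 47^41 ≡ 16·46·47: 16·46 = 736 ≡ 47, then 47·47 = 2209 ≡ 36. So 47^41 ≡ 36 (mod 53).
Hence σ⁻¹(47) = 36.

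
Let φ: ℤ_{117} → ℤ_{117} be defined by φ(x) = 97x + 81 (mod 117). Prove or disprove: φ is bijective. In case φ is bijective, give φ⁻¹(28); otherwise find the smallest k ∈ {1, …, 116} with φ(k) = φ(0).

67

Recall: φ is injective if φ(a) = φ(b) implies a = b.
If φ(a) = φ(b), then 97a ≡ 97b (mod 117). Because gcd(97, 117) = 1, we may cancel 97 to get a ≡ b (mod 117).
We now compute 97⁻¹ mod 117 explicitly. Euclid's algorithm: 117 = 1·97 + 20, 97 = 4·20 + 17, 20 = 1·17 + 3, 17 = 5·3 + 2, 3 = 1·2 + 1; back-substituting gives 1 = 76·97 − 63·117, so 97⁻¹ ≡ 76 (mod 117).
For any y ∈ ℤ_{117}, x = 76(y − 81) mod 117 satisfies φ(x) = 97·76(y − 81) + 81 ≡ y (since 97·76 ≡ 1 mod 117). So every y has a preimage.
Therefore φ is bijective.
Since φ is bijective, we find φ⁻¹(28): we need 97x ≡ 28 − 81 ≡ 64 (mod 117). Using 97⁻¹ = 76: x ≡ 76·64 = 4864 = 41·117 + 67, so x = 67.
Check: φ(67) = 97·67 + 81 = 6580 = 56·117 + 28 ≡ 28 (mod 117).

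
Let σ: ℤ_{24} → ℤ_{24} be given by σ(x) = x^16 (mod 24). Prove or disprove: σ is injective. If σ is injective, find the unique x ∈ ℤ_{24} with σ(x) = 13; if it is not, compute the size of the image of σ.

σ(2): Repeated squaring mod 24: 2^1 ≡ 2, 2^2 ≡ 2² = 4, 2^4 ≡ 4² = 16, 2^8 ≡ 16² = 256 ≡ 16, 2^16 ≡ 16² = 256 ≡ 16. So 2^16 ≡ 16 (mod 24).
σ(4): Repeated squaring mod 24: 4^1 ≡ 4, 4^2 ≡ 4² = 16, 4^4 ≡ 16² = 256 ≡ 16, 4^8 ≡ 16² = 256 ≡ 16, 4^16 ≡ 16² = 256 ≡ 16. So 4^16 ≡ 16 (mod 24).
So σ(2) = σ(4) = 16 while 2 ≠ 4, hence σ is not injective.
Since σ is not injective, we determine |image(σ)|. Computing x^16 mod 24 for each x (by repeated squaring, reducing mod 24 at every step), the values σ(0), σ(1), …, σ(23) are: 0, 1, 16, 9, 16, 1, 0, 1, 16, 9, 16, 1, 0, 1, 16, 9, 16, 1, 0, 1, 16, 9, 16, 1.
The distinct values are {0, 1, 9, 16}; there are 4 of them.

4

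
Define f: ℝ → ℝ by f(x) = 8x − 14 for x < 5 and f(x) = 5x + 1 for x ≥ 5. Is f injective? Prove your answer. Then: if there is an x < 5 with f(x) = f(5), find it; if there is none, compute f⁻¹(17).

Both pieces are strictly increasing (slopes 8 and 5), so each is injective on its own interval.
The left piece maps (−∞, 5) onto (−∞, 26); the right piece maps [5, ∞) onto [26, ∞).
These images are disjoint, so no value is attained by both pieces. Therefore f is injective.
Because the two images are disjoint, no x < 5 has f(x) = f(5), so we compute f⁻¹(17): 17 lies in (−∞, 26), so solve 8x − 14 = 17: x = (17 + 14)/8 = 31/8.

31/8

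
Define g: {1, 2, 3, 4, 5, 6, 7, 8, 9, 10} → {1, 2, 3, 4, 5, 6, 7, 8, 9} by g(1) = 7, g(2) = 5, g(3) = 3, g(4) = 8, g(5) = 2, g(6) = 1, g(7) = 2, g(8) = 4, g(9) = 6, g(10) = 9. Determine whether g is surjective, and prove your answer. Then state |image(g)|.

9

Every element of the codomain has a preimage: 1 = g(6), 2 = g(5), 3 = g(3), 4 = g(8), 5 = g(2), 6 = g(9), 7 = g(1), 8 = g(4), 9 = g(10).
Therefore g is surjective.
The image of g is {1, 2, 3, 4, 5, 6, 7, 8, 9}, which has 9 elements.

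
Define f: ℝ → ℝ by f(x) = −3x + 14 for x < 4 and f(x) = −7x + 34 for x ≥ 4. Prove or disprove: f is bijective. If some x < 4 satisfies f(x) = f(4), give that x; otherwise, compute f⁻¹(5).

Both pieces are strictly decreasing (slopes −3 and −7), so each is injective on its own interval.
The left piece maps (−∞, 4) onto (2, ∞); the right piece maps [4, ∞) onto (−∞, 6].
These images overlap. In particular f(4) = 6 (right piece), and solving −3x + 14 = 6 on the left piece gives x = 8/3 < 4.
So f(8/3) = f(4) with 8/3 ≠ 4, and f is not injective, hence not bijective. This x = 8/3 is the requested value below 4.

8/3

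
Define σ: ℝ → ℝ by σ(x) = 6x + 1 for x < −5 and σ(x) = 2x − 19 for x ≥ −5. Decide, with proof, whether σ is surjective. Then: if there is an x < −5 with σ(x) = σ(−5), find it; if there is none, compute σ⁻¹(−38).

-13/2

Both pieces are strictly increasing (slopes 6 and 2), so each is injective on its own interval.
The left piece maps (−∞, −5) onto (−∞, −29); the right piece maps [−5, ∞) onto [−29, ∞).
These images together cover ℝ, so σ is surjective.
Because the two images are disjoint, no x < −5 has σ(x) = σ(−5), so we compute σ⁻¹(−38): −38 lies in (−∞, −29), so solve 6x + 1 = −38: x = (−38 − 1)/6 = −13/2.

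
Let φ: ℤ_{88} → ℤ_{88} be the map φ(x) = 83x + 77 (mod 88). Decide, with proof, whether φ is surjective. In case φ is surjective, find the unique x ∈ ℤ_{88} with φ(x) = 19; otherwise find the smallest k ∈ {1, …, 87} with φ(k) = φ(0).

Recall: φ is surjective if every y in the codomain equals φ(x) for some x in the domain.
Since gcd(83, 88) = 1, 83 is invertible modulo 88. Euclid's algorithm: 88 = 1·83 + 5, 83 = 16·5 + 3, 5 = 1·3 + 2, 3 = 1·2 + 1; back-substituting gives 1 = 35·83 − 33·88, so 83⁻¹ ≡ 35 (mod 88).
Then y ↦ 35(y − 77) is a two-sided inverse to φ, so every y ∈ ℤ_{88} has a preimage.
Hence φ is surjective.
Since φ is surjective, we compute φ⁻¹(19): solve 83x + 77 ≡ 19 (mod 88), i.e. 83x ≡ 30 (mod 88).
Multiplying by 83⁻¹ = 35 gives x ≡ 35·30 = 1050 = 11·88 + 82 ≡ 82 (mod 88).
Check: φ(82) = 83·82 + 77 = 6883 = 78·88 + 19 ≡ 19 (mod 88).

82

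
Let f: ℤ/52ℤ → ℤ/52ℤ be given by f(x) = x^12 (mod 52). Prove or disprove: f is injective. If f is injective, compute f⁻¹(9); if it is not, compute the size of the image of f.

f(1) = 1^12 = 1.
f(3): Repeated squaring mod 52: 3^1 ≡ 3, 3^2 ≡ 3² = 9, 3^4 ≡ 9² = 81 ≡ 29, 3^8 ≡ 29² = 841 ≡ 9. Since 12 = 8 + 4, 3^12 ≡ 9·29: 9·29 = 261 ≡ 1. So 3^12 ≡ 1 (mod 52).
So f(1) = f(3) = 1 while 1 ≠ 3, so f is not injective.
Since f is not injective, we determine |image(f)|. Computing x^12 mod 52 for each x (by repeated squaring, reducing mod 52 at every step), the values f(0), f(1), …, f(51) are: 0, 1, 40, 1, 40, 1, 40, 1, 40, 1, 40, 1, 40, 13, 40, 1, 40, 1, 40, 1, 40, 1, 40, 1, 40, 1, 0, 1, 40, 1, 40, 1, 40, 1, 40, 1, 40, 1, 40, 13, 40, 1, 40, 1, 40, 1, 40, 1, 40, 1, 40, 1.
The distinct values are {0, 1, 13, 40}; there are 4 of them.

4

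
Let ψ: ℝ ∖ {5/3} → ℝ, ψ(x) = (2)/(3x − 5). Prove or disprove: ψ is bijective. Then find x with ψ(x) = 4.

11/6

If ψ(x) = 0, cross-multiplying gives 3(2) = 0(3x − 5), which simplifies to 6 = 0 — false.  So 0 has no preimage and ψ is not surjective.
Thus ψ is not bijective.
Solving ψ(x) = 4: cross-multiplying gives 2 = 4(3x − 5), which rearranges to −12x = −22, so x = 11/6.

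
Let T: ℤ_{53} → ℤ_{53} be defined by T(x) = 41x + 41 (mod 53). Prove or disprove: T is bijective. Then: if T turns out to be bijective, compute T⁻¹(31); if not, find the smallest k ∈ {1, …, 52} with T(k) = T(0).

45

Recall that T is injective if T(s) = T(t) implies s = t.
If T(s) = T(t), then 41s ≡ 41t (mod 53). Because gcd(41, 53) = 1, we may cancel 41 to get s ≡ t (mod 53).
We now compute 41⁻¹ mod 53 explicitly. Euclid's algorithm: 53 = 1·41 + 12, 41 = 3·12 + 5, 12 = 2·5 + 2, 5 = 2·2 + 1; back-substituting gives 1 = 22·41 − 17·53, so 41⁻¹ ≡ 22 (mod 53).
Then y ↦ 22(y − 41) is a two-sided inverse to T, so every y ∈ ℤ_{53} has a preimage.
Therefore T is bijective.
Since T is bijective, we find T⁻¹(31): we need 41x ≡ 31 − 41 ≡ 43 (mod 53). Using 41⁻¹ = 22: x ≡ 22·43 = 946 = 17·53 + 45, so x = 45.
Check: T(45) = 41·45 + 41 = 1886 = 35·53 + 31 ≡ 31 (mod 53).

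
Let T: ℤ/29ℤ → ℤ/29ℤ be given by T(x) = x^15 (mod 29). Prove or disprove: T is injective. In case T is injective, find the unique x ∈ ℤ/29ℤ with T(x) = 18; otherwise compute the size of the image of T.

Since 29 is prime, the nonzero elements of ℤ/29ℤ form a cyclic group of order 28.
As gcd(15, 28) = 1, raising to the 15th power is a bijection on this group: if s^15 ≡ t^15 then (st^{−1})^15 = 1, and the only element of order dividing gcd(15, 28) = 1 is 1, so s = t.
With T(0) = 0 this makes T injective on all of ℤ/29ℤ, hence bijective (finite equal-size domain and codomain). In particular T is injective.
Since T is injective, we find the preimage of 18. The inverse of x ↦ x^15 on (ℤ/29ℤ)^× is x ↦ x^15, because 15·15 = 225 = 8·28 + 1 ≡ 1 (mod 28) and x^{28} = 1 for x ≠ 0 (Fermat). So T⁻¹(18) = 18^15 mod 29.
Repeated squaring mod 29: 18^1 ≡ 18, 18^2 ≡ 18² = 324 ≡ 5, 18^4 ≡ 5² = 25, 18^8 ≡ 25² = 625 ≡ 16. Since 15 = 8 + 4 + 2 + 1, 18^15 ≡ 16·25·5·18: 16·25 = 400 ≡ 23, then 23·5 = 115 ≡ 28, then 28·18 = 504 ≡ 11. So 18^15 ≡ 11 (mod 29).
Hence T⁻¹(18) = 11.

11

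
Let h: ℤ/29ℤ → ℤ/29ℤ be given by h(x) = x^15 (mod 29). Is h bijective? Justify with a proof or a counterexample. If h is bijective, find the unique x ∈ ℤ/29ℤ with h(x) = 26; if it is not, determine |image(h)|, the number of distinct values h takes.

Since 29 is prime, the nonzero elements of ℤ/29ℤ form a cyclic group of order 28.
As gcd(15, 28) = 1, raising to the 15th power is a bijection on this group: if u^15 ≡ v^15 then (uv^{−1})^15 = 1, and the only element of order dividing gcd(15, 28) = 1 is 1, so u = v.
With h(0) = 0 this makes h injective on all of ℤ/29ℤ, hence bijective (finite equal-size domain and codomain). In particular h is bijective.
Since h is bijective, we find the preimage of 26. The inverse of x ↦ x^15 on (ℤ/29ℤ)^× is x ↦ x^15, because 15·15 = 225 = 8·28 + 1 ≡ 1 (mod 28) and x^{28} = 1 for x ≠ 0 (Fermat). So h⁻¹(26) = 26^15 mod 29.
Repeated squaring mod 29: 26^1 ≡ 26, 26^2 ≡ 26² = 676 ≡ 9, 26^4 ≡ 9² = 81 ≡ 23, 26^8 ≡ 23² = 529 ≡ 7. Since 15 = 8 + 4 + 2 + 1, 26^15 ≡ 7·23·9·26: 7·23 = 161 ≡ 16, then 16·9 = 144 ≡ 28, then 28·26 = 728 ≡ 3. So 26^15 ≡ 3 (mod 29).
Hence h⁻¹(26) = 3.

3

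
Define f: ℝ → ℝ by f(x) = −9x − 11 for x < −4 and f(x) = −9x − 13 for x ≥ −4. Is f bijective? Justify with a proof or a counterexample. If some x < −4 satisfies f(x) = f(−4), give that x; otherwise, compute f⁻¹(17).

Both pieces are strictly decreasing (slopes −9 and −9), so each is injective on its own interval.
The left piece maps (−∞, −4) onto (25, ∞); the right piece maps [−4, ∞) onto (−∞, 23].
The images leave a gap (25 has no preimage), so f is not surjective, hence not bijective.
Because the two images are disjoint, no x < −4 has f(x) = f(−4), so we compute f⁻¹(17): 17 lies in (−∞, 23], so solve −9x − 13 = 17: x = (17 + 13)/(−9) = −10/3.

-10/3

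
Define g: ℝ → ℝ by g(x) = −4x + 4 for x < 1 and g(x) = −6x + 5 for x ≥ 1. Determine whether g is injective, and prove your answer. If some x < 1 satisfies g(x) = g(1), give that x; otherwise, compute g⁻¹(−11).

Both pieces are strictly decreasing (slopes −4 and −6), so each is injective on its own interval.
The left piece maps (−∞, 1) onto (0, ∞); the right piece maps [1, ∞) onto (−∞, −1].
These images are disjoint, so no value is attained by both pieces. Therefore g is injective.
Because the two images are disjoint, no x < 1 has g(x) = g(1), so we compute g⁻¹(−11): −11 lies in (−∞, −1], so solve −6x + 5 = −11: x = (−11 − 5)/(−6) = 8/3.

8/3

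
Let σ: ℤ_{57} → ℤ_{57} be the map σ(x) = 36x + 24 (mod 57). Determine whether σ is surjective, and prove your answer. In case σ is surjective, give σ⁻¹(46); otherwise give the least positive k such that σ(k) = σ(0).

19

Recall that surjectivity means every element of the codomain has a preimage under σ.
Since gcd(36, 57) = 3, we have 36x ≡ 0 (mod 3) for all x, so σ(x) ≡ 0 (mod 3).
But 1 ≢ 0 (mod 3), so 1 ∈ ℤ_{57} has no preimage. So σ is not surjective.
Since σ is not surjective, we find the least positive k with σ(k) = σ(0): this means 36k ≡ 0 (mod 57), i.e. 57 ∣ 36k. Since gcd(36, 57) = 3, dividing through by 3 this holds exactly when 19 ∣ 12k, and as gcd(12, 19) = 1, exactly when 19 ∣ k.
The smallest positive such k is 19.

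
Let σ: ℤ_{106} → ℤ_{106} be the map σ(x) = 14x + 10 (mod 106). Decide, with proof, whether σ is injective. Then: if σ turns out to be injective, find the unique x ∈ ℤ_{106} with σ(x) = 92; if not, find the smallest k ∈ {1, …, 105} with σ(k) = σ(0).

Recall that σ is injective when σ(x_1) = σ(x_2) forces x_1 = x_2.
We have gcd(14, 106) = 2 > 1. Taking x_1 = 0 and x_2 = 53: σ(0) = 10 and σ(53) = 14·53 + 10 = 752 ≡ 10 (mod 106).
So σ(0) = σ(53) while 0 ≠ 53, thus σ is not injective.
Since σ is not injective, we find the least positive k with σ(k) = σ(0): this means 14k ≡ 0 (mod 106), i.e. 106 ∣ 14k. Since gcd(14, 106) = 2, dividing through by 2 this holds exactly when 53 ∣ 7k, and as gcd(7, 53) = 1, exactly when 53 ∣ k.
The smallest positive such k is 53.

53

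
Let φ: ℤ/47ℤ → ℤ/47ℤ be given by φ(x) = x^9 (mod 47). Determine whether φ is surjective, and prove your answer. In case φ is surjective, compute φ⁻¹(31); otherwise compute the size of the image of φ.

39

Since 47 is prime, the nonzero elements of ℤ/47ℤ form a cyclic group of order 46.
As gcd(9, 46) = 1, raising to the 9th power is a bijection on this group: if s^9 ≡ t^9 then (st^{−1})^9 = 1, and the only element of order dividing gcd(9, 46) = 1 is 1, so s = t.
With φ(0) = 0 this makes φ injective on all of ℤ/47ℤ, hence bijective (finite equal-size domain and codomain). In particular φ is surjective.
Since φ is surjective, we find the preimage of 31. The inverse of x ↦ x^9 on (ℤ/47ℤ)^× is x ↦ x^41, because 9·41 = 369 = 8·46 + 1 ≡ 1 (mod 46) and x^{46} = 1 for x ≠ 0 (Fermat). So φ⁻¹(31) = 31^41 mod 47.
Repeated squaring mod 47: 31^1 ≡ 31, 31^2 ≡ 31² = 961 ≡ 21, 31^4 ≡ 21² = 441 ≡ 18, 31^8 ≡ 18² = 324 ≡ 42, 31^16 ≡ 42² = 1764 ≡ 25, 31^32 ≡ 25² = 625 ≡ 14. Since 41 = 32 + 8 + 1, 31^41 ≡ 14·42·31: 14·42 = 588 ≡ 24, then 24·31 = 744 ≡ 39. So 31^41 ≡ 39 (mod 47).
Hence φ⁻¹(31) = 39.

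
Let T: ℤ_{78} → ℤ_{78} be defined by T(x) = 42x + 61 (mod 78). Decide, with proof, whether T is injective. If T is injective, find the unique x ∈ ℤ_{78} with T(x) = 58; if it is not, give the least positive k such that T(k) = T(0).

13

We have gcd(42, 78) = 6 > 1. Taking a = 0 and b = 13: T(0) = 61 and T(13) = 42·13 + 61 = 607 ≡ 61 (mod 78).
So T(0) = T(13) while 0 ≠ 13, therefore T is not injective.
Since T is not injective, we find the least positive k with T(k) = T(0): this means 42k ≡ 0 (mod 78), i.e. 78 ∣ 42k. Since gcd(42, 78) = 6, dividing through by 6 this holds exactly when 13 ∣ 7k, and as gcd(7, 13) = 1, exactly when 13 ∣ k.
The smallest positive such k is 13.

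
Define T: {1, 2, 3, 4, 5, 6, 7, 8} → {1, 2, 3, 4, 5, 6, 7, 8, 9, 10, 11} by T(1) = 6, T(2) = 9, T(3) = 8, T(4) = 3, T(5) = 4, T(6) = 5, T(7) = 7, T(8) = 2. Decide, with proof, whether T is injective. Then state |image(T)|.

The values T(1), …, T(8) are 6, 9, 8, 3, 4, 5, 7, 2 — all distinct.
So T(x_1) = T(x_2) only when x_1 = x_2, and T is injective.
The image of T is {2, 3, 4, 5, 6, 7, 8, 9}, which has 8 elements.

8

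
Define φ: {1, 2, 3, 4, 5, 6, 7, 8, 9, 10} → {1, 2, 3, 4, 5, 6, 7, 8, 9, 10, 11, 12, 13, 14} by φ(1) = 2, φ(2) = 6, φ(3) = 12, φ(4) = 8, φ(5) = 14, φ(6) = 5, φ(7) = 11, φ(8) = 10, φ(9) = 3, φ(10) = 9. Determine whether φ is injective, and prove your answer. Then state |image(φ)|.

The values φ(1), …, φ(10) are 2, 6, 12, 8, 14, 5, 11, 10, 3, 9 — all distinct.
So φ(x_1) = φ(x_2) only when x_1 = x_2, and φ is injective.
The image of φ is {2, 3, 5, 6, 8, 9, 10, 11, 12, 14}, which has 10 elements.

10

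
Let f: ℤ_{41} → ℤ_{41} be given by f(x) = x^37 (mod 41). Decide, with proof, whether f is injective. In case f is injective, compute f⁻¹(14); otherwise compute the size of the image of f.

27

Since 41 is prime, the nonzero elements of ℤ_{41} form a cyclic group of order 40.
As gcd(37, 40) = 1, raising to the 37th power is a bijection on this group: if u^37 ≡ v^37 then (uv^{−1})^37 = 1, and the only element of order dividing gcd(37, 40) = 1 is 1, so u = v.
With f(0) = 0 this makes f injective on all of ℤ_{41}, hence bijective (finite equal-size domain and codomain). In particular f is injective.
Since f is injective, we find the preimage of 14. The inverse of x ↦ x^37 on (ℤ_{41})^× is x ↦ x^13, because 37·13 = 481 = 12·40 + 1 ≡ 1 (mod 40) and x^{40} = 1 for x ≠ 0 (Fermat). So f⁻¹(14) = 14^13 mod 41.
Repeated squaring mod 41: 14^1 ≡ 14, 14^2 ≡ 14² = 196 ≡ 32, 14^4 ≡ 32² = 1024 ≡ 40, 14^8 ≡ 40² = 1600 ≡ 1. Since 13 = 8 + 4 + 1, 14^13 ≡ 1·40·14: 1·40 = 40, then 40·14 = 560 ≡ 27. So 14^13 ≡ 27 (mod 41).
Hence f⁻¹(14) = 27.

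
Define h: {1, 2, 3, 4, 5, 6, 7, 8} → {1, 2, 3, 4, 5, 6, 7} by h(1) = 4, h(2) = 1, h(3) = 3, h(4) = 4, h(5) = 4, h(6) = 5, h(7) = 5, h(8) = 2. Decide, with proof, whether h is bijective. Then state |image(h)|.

h(1) = 4 = h(4) with 1 ≠ 4, so h is not injective, hence not bijective.
The image of h is {1, 2, 3, 4, 5}, which has 5 elements.

5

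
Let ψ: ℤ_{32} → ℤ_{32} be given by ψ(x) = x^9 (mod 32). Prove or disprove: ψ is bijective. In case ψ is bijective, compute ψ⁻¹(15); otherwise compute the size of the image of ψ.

17

ψ(0) = 0^9 = 0.
ψ(2): Repeated squaring mod 32: 2^1 ≡ 2, 2^2 ≡ 2² = 4, 2^4 ≡ 4² = 16, 2^8 ≡ 16² = 256 ≡ 0. Since 9 = 8 + 1, 2^9 ≡ 0·2: 0·2 = 0. So 2^9 ≡ 0 (mod 32).
So ψ(0) = ψ(2) = 0 while 0 ≠ 2, therefore ψ is not injective, hence not bijective.
Since ψ is not bijective, we determine |image(ψ)|. Computing x^9 mod 32 for each x (by repeated squaring, reducing mod 32 at every step), the values ψ(0), ψ(1), …, ψ(31) are: 0, 1, 0, 3, 0, 5, 0, 7, 0, 9, 0, 11, 0, 13, 0, 15, 0, 17, 0, 19, 0, 21, 0, 23, 0, 25, 0, 27, 0, 29, 0, 31.
The distinct values are {0, 1, 3, 5, 7, 9, 11, 13, 15, 17, 19, 21, 23, 25, 27, 29, 31}; there are 17 of them.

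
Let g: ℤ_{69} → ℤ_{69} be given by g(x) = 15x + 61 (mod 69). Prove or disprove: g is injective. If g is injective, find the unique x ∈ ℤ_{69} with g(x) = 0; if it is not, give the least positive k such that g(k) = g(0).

Recall that g is injective when g(a) = g(b) forces a = b.
We have gcd(15, 69) = 3 > 1. Taking a = 0 and b = 23: g(0) = 61 and g(23) = 15·23 + 61 = 406 ≡ 61 (mod 69).
So g(0) = g(23) while 0 ≠ 23, thus g is not injective.
Since g is not injective, we find the least positive k with g(k) = g(0): this means 15k ≡ 0 (mod 69), i.e. 69 ∣ 15k. Since gcd(15, 69) = 3, dividing through by 3 this holds exactly when 23 ∣ 5k, and as gcd(5, 23) = 1, exactly when 23 ∣ k.
The smallest positive such k is 23.

23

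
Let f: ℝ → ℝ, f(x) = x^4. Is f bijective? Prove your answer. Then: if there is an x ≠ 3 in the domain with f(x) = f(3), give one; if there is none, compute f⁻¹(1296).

-3

f(3) = 81 = (−3)^4 = f(−3) (since 4 is even), with 3 ≠ −3. So f is not injective, hence not bijective.
For the follow-up, such an x exists: taking x = −3 ∈ ℝ gives f(−3) = 81 = f(3) with −3 ≠ 3.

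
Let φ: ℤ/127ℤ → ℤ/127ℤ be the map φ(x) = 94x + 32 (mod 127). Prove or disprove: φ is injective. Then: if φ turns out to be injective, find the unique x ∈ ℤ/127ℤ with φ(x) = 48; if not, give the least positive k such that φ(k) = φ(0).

38

By definition, φ is injective if φ(a) = φ(b) implies a = b.
Suppose φ(a) = φ(b) in ℤ/127ℤ. Then 94a + 32 ≡ 94b + 32 (mod 127), thus 94(a − b) ≡ 0 (mod 127).
Since gcd(94, 127) = 1, 94 is invertible modulo 127, so a − b ≡ 0 (mod 127), i.e. a = b.
So φ is injective.
We now compute 94⁻¹ mod 127 explicitly. Euclid's algorithm: 127 = 1·94 + 33, 94 = 2·33 + 28, 33 = 1·28 + 5, 28 = 5·5 + 3, 5 = 1·3 + 2, 3 = 1·2 + 1; back-substituting gives 1 = 50·94 − 37·127, so 94⁻¹ ≡ 50 (mod 127).
Since φ is injective, we compute φ⁻¹(48): solve 94x + 32 ≡ 48 (mod 127), i.e. 94x ≡ 16 (mod 127).
Multiplying by 94⁻¹ = 50 gives x ≡ 50·16 = 800 = 6·127 + 38 ≡ 38 (mod 127).
Check: φ(38) = 94·38 + 32 = 3604 = 28·127 + 48 ≡ 48 (mod 127).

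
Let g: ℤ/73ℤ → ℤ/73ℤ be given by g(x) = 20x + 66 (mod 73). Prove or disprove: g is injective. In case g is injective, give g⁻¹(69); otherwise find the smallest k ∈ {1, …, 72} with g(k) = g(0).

33

Recall: g is injective when g(a) = g(b) forces a = b.
If g(a) = g(b), then 20a ≡ 20b (mod 73). Because gcd(20, 73) = 1, we may cancel 20 to get a ≡ b (mod 73).
Hence g is injective.
We now compute 20⁻¹ mod 73 explicitly. Euclid's algorithm: 73 = 3·20 + 13, 20 = 1·13 + 7, 13 = 1·7 + 6, 7 = 1·6 + 1; back-substituting gives 1 = 11·20 − 3·73, so 20⁻¹ ≡ 11 (mod 73).
Since g is injective, we compute g⁻¹(69): solve 20x + 66 ≡ 69 (mod 73), i.e. 20x ≡ 3 (mod 73).
Multiplying by 20⁻¹ = 11 gives x ≡ 11·3 = 33 ≡ 33 (mod 73).
Check: g(33) = 20·33 + 66 = 726 = 9·73 + 69 ≡ 69 (mod 73).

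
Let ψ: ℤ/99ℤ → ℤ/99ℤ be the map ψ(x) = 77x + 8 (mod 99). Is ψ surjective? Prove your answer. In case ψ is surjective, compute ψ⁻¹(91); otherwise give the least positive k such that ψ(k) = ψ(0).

By definition, surjectivity means every element of the codomain has a preimage under ψ.
Since gcd(77, 99) = 11, we have 77x ≡ 0 (mod 11) for all x, so ψ(x) ≡ 8 (mod 11).
But 0 ≢ 8 (mod 11), so 0 ∈ ℤ/99ℤ has no preimage. So ψ is not surjective.
Since ψ is not surjective, we find the least positive k with ψ(k) = ψ(0): this means 77k ≡ 0 (mod 99), i.e. 99 ∣ 77k. Since gcd(77, 99) = 11, dividing through by 11 this holds exactly when 9 ∣ 7k, and as gcd(7, 9) = 1, exactly when 9 ∣ k.
The smallest positive such k is 9.

9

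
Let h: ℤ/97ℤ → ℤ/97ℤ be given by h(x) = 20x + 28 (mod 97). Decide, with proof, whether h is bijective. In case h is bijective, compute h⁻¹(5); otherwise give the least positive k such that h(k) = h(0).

Recall that h is injective if h(x_1) = h(x_2) implies x_1 = x_2.
If h(x_1) = h(x_2), then 20x_1 ≡ 20x_2 (mod 97). Because gcd(20, 97) = 1, we may cancel 20 to get x_1 ≡ x_2 (mod 97).
We now compute 20⁻¹ mod 97 explicitly. Euclid's algorithm: 97 = 4·20 + 17, 20 = 1·17 + 3, 17 = 5·3 + 2, 3 = 1·2 + 1; back-substituting gives 1 = 34·20 − 7·97, so 20⁻¹ ≡ 34 (mod 97).
For any y ∈ ℤ/97ℤ, x = 34(y − 28) mod 97 satisfies h(x) = 20·34(y − 28) + 28 ≡ y (since 20·34 ≡ 1 mod 97). So every y has a preimage.
Therefore h is bijective.
Since h is bijective, we find h⁻¹(5): we need 20x ≡ 5 − 28 ≡ 74 (mod 97). Using 20⁻¹ = 34: x ≡ 34·74 = 2516 = 25·97 + 91, so x = 91.
Check: h(91) = 20·91 + 28 = 1848 = 19·97 + 5 ≡ 5 (mod 97).

91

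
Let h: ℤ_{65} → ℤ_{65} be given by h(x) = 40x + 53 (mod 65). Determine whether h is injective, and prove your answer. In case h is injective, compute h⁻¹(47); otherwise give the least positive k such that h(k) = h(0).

13

We have gcd(40, 65) = 5 > 1. Taking x_1 = 0 and x_2 = 13: h(0) = 53 and h(13) = 40·13 + 53 = 573 ≡ 53 (mod 65).
So h(0) = h(13) while 0 ≠ 13, thus h is not injective.
Since h is not injective, we find the least positive k with h(k) = h(0): this means 40k ≡ 0 (mod 65), i.e. 65 ∣ 40k. Since gcd(40, 65) = 5, dividing through by 5 this holds exactly when 13 ∣ 8k, and as gcd(8, 13) = 1, exactly when 13 ∣ k.
The smallest positive such k is 13.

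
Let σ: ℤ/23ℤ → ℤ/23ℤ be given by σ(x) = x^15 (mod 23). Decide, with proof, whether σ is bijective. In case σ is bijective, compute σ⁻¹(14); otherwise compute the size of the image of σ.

Since 23 is prime, the nonzero elements of ℤ/23ℤ form a cyclic group of order 22.
As gcd(15, 22) = 1, raising to the 15th power is a bijection on this group: if s^15 ≡ t^15 then (st^{−1})^15 = 1, and the only element of order dividing gcd(15, 22) = 1 is 1, so s = t.
With σ(0) = 0 this makes σ injective on all of ℤ/23ℤ, hence bijective (finite equal-size domain and codomain). In particular σ is bijective.
Since σ is bijective, we find the preimage of 14. The inverse of x ↦ x^15 on (ℤ/23ℤ)^× is x ↦ x^3, because 15·3 = 45 = 2·22 + 1 ≡ 1 (mod 22) and x^{22} = 1 for x ≠ 0 (Fermat). So σ⁻¹(14) = 14^3 mod 23.
Repeated squaring mod 23: 14^1 ≡ 14, 14^2 ≡ 14² = 196 ≡ 12. Since 3 = 2 + 1, 14^3 ≡ 12·14: 12·14 = 168 ≡ 7. So 14^3 ≡ 7 (mod 23).
Hence σ⁻¹(14) = 7.

7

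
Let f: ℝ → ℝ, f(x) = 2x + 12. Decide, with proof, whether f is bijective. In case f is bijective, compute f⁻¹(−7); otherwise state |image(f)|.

Suppose f(s) = f(t). Then 2s + 12 = 2t + 12, hence 2s = 2t, hence s = t.
For any y ∈ ℝ, x = (y − 12)/2 satisfies f(x) = y.
Therefore f is bijective.
Since f is bijective, we compute f⁻¹(−7) = (−7 − 12)/2 = −19/2.

-19/2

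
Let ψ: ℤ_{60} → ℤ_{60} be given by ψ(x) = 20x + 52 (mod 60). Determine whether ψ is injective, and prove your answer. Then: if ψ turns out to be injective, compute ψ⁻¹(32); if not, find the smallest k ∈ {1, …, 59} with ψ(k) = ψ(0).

We have gcd(20, 60) = 20 > 1. Taking s = 0 and t = 3: ψ(0) = 52 and ψ(3) = 20·3 + 52 = 112 ≡ 52 (mod 60).
So ψ(0) = ψ(3) while 0 ≠ 3, so ψ is not injective.
Since ψ is not injective, we find the least positive k with ψ(k) = ψ(0): this means 20k ≡ 0 (mod 60), i.e. 60 ∣ 20k. Since gcd(20, 60) = 20, dividing through by 20 this holds exactly when 3 ∣ k.
The smallest positive such k is 3.

3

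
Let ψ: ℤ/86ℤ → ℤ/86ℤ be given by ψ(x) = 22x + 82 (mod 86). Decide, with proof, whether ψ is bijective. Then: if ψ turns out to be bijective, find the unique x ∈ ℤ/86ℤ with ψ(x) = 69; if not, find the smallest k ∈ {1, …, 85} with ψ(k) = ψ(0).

43

We have gcd(22, 86) = 2 > 1. Taking u = 0 and v = 43: ψ(0) = 82 and ψ(43) = 22·43 + 82 = 1028 ≡ 82 (mod 86).
So ψ(0) = ψ(43) while 0 ≠ 43, so ψ is not injective, hence not bijective.
Since ψ is not bijective, we find the least positive k with ψ(k) = ψ(0): this means 22k ≡ 0 (mod 86), i.e. 86 ∣ 22k. Since gcd(22, 86) = 2, dividing through by 2 this holds exactly when 43 ∣ 11k, and as gcd(11, 43) = 1, exactly when 43 ∣ k.
The smallest positive such k is 43.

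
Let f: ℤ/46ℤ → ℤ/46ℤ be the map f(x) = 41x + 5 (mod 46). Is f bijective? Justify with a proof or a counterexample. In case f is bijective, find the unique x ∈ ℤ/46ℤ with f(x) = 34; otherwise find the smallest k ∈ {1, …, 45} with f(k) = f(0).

Recall: f is injective when f(u) = f(v) forces u = v.
If f(u) = f(v), then 41u ≡ 41v (mod 46). Because gcd(41, 46) = 1, we may cancel 41 to get u ≡ v (mod 46).
We now compute 41⁻¹ mod 46 explicitly. Euclid's algorithm: 46 = 1·41 + 5, 41 = 8·5 + 1; back-substituting gives 1 = 9·41 − 8·46, so 41⁻¹ ≡ 9 (mod 46).
Then y ↦ 9(y − 5) is a two-sided inverse to f, so every y ∈ ℤ/46ℤ has a preimage.
So f is bijective.
Since f is bijective, we find f⁻¹(34): we need 41x ≡ 34 − 5 ≡ 29 (mod 46). Using 41⁻¹ = 9: x ≡ 9·29 = 261 = 5·46 + 31, so x = 31.
Check: f(31) = 41·31 + 5 = 1276 = 27·46 + 34 ≡ 34 (mod 46).

31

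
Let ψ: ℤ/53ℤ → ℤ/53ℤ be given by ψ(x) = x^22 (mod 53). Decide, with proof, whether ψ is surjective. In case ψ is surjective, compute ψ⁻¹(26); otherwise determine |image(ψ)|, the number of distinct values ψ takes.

ψ(26): Repeated squaring mod 53: 26^1 ≡ 26, 26^2 ≡ 26² = 676 ≡ 40, 26^4 ≡ 40² = 1600 ≡ 10, 26^8 ≡ 10² = 100 ≡ 47, 26^16 ≡ 47² = 2209 ≡ 36. Since 22 = 16 + 4 + 2, 26^22 ≡ 36·10·40: 36·10 = 360 ≡ 42, then 42·40 = 1680 ≡ 37. So 26^22 ≡ 37 (mod 53).
ψ(27): Repeated squaring mod 53: 27^1 ≡ 27, 27^2 ≡ 27² = 729 ≡ 40, 27^4 ≡ 40² = 1600 ≡ 10, 27^8 ≡ 10² = 100 ≡ 47, 27^16 ≡ 47² = 2209 ≡ 36. Since 22 = 16 + 4 + 2, 27^22 ≡ 36·10·40: 36·10 = 360 ≡ 42, then 42·40 = 1680 ≡ 37. So 27^22 ≡ 37 (mod 53).
So ψ(26) = ψ(27) = 37 while 26 ≠ 27, so ψ is not injective.
A non-injective map from the 53-element set ℤ/53ℤ to itself takes at most 52 distinct values, so it cannot be surjective. Thus ψ is not surjective.
Since ψ is not surjective, we determine |image(ψ)|. Computing x^22 mod 53 for each x (by repeated squaring, reducing mod 53 at every step), the values ψ(0), ψ(1), …, ψ(52) are: 0, 1, 43, 17, 47, 29, 42, 10, 7, 24, 28, 49, 4, 44, 6, 16, 36, 15, 25, 9, 38, 11, 40, 52, 13, 46, 37, 37, 46, 13, 52, 40, 11, 38, 9, 25, 15, 36, 16, 6, 44, 4, 49, 28, 24, 7, 10, 42, 29, 47, 17, 43, 1.
The distinct values are {0, 1, 4, 6, 7, 9, 10, 11, 13, 15, 16, 17, 24, 25, 28, 29, 36, 37, 38, 40, 42, 43, 44, 46, 47, 49, 52}; there are 27 of them.

27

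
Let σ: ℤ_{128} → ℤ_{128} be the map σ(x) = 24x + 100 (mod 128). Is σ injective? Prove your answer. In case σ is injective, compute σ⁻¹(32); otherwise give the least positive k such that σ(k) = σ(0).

We have gcd(24, 128) = 8 > 1. Taking s = 0 and t = 16: σ(0) = 100 and σ(16) = 24·16 + 100 = 484 ≡ 100 (mod 128).
So σ(0) = σ(16) while 0 ≠ 16, therefore σ is not injective.
Since σ is not injective, we find the least positive k with σ(k) = σ(0): this means 24k ≡ 0 (mod 128), i.e. 128 ∣ 24k. Since gcd(24, 128) = 8, dividing through by 8 this holds exactly when 16 ∣ 3k, and as gcd(3, 16) = 1, exactly when 16 ∣ k.
The smallest positive such k is 16.

16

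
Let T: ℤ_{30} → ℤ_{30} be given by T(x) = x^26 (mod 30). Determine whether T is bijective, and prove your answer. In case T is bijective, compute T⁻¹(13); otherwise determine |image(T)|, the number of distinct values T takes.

12

T(2): Repeated squaring mod 30: 2^1 ≡ 2, 2^2 ≡ 2² = 4, 2^4 ≡ 4² = 16, 2^8 ≡ 16² = 256 ≡ 16, 2^16 ≡ 16² = 256 ≡ 16. Since 26 = 16 + 8 + 2, 2^26 ≡ 16·16·4: 16·16 = 256 ≡ 16, then 16·4 = 64 ≡ 4. So 2^26 ≡ 4 (mod 30).
T(8): Repeated squaring mod 30: 8^1 ≡ 8, 8^2 ≡ 8² = 64 ≡ 4, 8^4 ≡ 4² = 16, 8^8 ≡ 16² = 256 ≡ 16, 8^16 ≡ 16² = 256 ≡ 16. Since 26 = 16 + 8 + 2, 8^26 ≡ 16·16·4: 16·16 = 256 ≡ 16, then 16·4 = 64 ≡ 4. So 8^26 ≡ 4 (mod 30).
So T(2) = T(8) = 4 while 2 ≠ 8, hence T is not injective, hence not bijective.
Since T is not bijective, we determine |image(T)|. Computing x^26 mod 30 for each x (by repeated squaring, reducing mod 30 at every step), the values T(0), T(1), …, T(29) are: 0, 1, 4, 9, 16, 25, 6, 19, 4, 21, 10, 1, 24, 19, 16, 15, 16, 19, 24, 1, 10, 21, 4, 19, 6, 25, 16, 9, 4, 1.
The distinct values are {0, 1, 4, 6, 9, 10, 15, 16, 19, 21, 24, 25}; there are 12 of them.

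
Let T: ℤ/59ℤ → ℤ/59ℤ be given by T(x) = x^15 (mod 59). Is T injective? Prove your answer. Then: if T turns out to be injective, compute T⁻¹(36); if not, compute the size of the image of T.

Since 59 is prime, the nonzero elements of ℤ/59ℤ form a cyclic group of order 58.
As gcd(15, 58) = 1, raising to the 15th power is a bijection on this group: if x_1^15 ≡ x_2^15 then (x_1x_2^{−1})^15 = 1, and the only element of order dividing gcd(15, 58) = 1 is 1, so x_1 = x_2.
With T(0) = 0 this makes T injective on all of ℤ/59ℤ, hence bijective (finite equal-size domain and codomain). In particular T is injective.
Since T is injective, we find the preimage of 36. The inverse of x ↦ x^15 on (ℤ/59ℤ)^× is x ↦ x^31, because 15·31 = 465 = 8·58 + 1 ≡ 1 (mod 58) and x^{58} = 1 for x ≠ 0 (Fermat). So T⁻¹(36) = 36^31 mod 59.
Repeated squaring mod 59: 36^1 ≡ 36, 36^2 ≡ 36² = 1296 ≡ 57, 36^4 ≡ 57² = 3249 ≡ 4, 36^8 ≡ 4² = 16, 36^16 ≡ 16² = 256 ≡ 20. Since 31 = 16 + 8 + 4 + 2 + 1, 36^31 ≡ 20·16·4·57·36: 20·16 = 320 ≡ 25, then 25·4 = 100 ≡ 41, then 41·57 = 2337 ≡ 36, then 36·36 = 1296 ≡ 57. So 36^31 ≡ 57 (mod 59).
Hence T⁻¹(36) = 57.

57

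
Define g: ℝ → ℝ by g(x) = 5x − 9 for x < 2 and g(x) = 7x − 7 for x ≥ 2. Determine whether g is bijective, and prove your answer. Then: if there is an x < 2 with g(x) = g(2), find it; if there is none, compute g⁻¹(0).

9/5

Both pieces are strictly increasing (slopes 5 and 7), so each is injective on its own interval.
The left piece maps (−∞, 2) onto (−∞, 1); the right piece maps [2, ∞) onto [7, ∞).
The images leave a gap (1 has no preimage), so g is not surjective, hence not bijective.
Because the two images are disjoint, no x < 2 has g(x) = g(2), so we compute g⁻¹(0): 0 lies in (−∞, 1), so solve 5x − 9 = 0: x = (0 + 9)/5 = 9/5.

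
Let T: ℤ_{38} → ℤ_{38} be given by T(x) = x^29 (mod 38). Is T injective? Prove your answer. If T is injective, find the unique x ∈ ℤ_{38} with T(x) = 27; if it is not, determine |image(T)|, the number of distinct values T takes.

31

Computing x^29 mod 38 for each x (by repeated squaring, reducing mod 38 at every step), the values T(0), T(1), …, T(37) are: 0, 1, 34, 29, 16, 25, 36, 11, 12, 5, 14, 7, 8, 21, 32, 3, 28, 23, 18, 19, 20, 15, 10, 35, 6, 17, 30, 31, 24, 33, 26, 27, 2, 13, 22, 9, 4, 37.
Every element of ℤ_{38} appears exactly once in this list, so T is a bijection, and in particular injective.
Since T is injective, we read off the preimage of 27 from the same table: T(31) = 27, so T⁻¹(27) = 31.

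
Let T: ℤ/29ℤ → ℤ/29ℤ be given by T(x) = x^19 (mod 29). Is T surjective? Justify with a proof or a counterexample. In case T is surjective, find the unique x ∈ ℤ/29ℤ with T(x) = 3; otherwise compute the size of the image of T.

Since 29 is prime, the nonzero elements of ℤ/29ℤ form a cyclic group of order 28.
As gcd(19, 28) = 1, raising to the 19th power is a bijection on this group: if u^19 ≡ v^19 then (uv^{−1})^19 = 1, and the only element of order dividing gcd(19, 28) = 1 is 1, so u = v.
With T(0) = 0 this makes T injective on all of ℤ/29ℤ, hence bijective (finite equal-size domain and codomain). In particular T is surjective.
Since T is surjective, we find the preimage of 3. The inverse of x ↦ x^19 on (ℤ/29ℤ)^× is x ↦ x^3, because 19·3 = 57 = 2·28 + 1 ≡ 1 (mod 28) and x^{28} = 1 for x ≠ 0 (Fermat). So T⁻¹(3) = 3^3 mod 29.
Repeated squaring mod 29: 3^1 ≡ 3, 3^2 ≡ 3² = 9. Since 3 = 2 + 1, 3^3 ≡ 9·3: 9·3 = 27. So 3^3 ≡ 27 (mod 29).
Hence T⁻¹(3) = 27.

27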